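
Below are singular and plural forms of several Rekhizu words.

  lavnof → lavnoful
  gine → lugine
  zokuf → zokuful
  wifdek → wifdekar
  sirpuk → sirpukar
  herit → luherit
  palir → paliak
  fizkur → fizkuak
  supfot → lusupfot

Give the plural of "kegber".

sirpuk and fizkur both have last vowel 'u' yet inflect differently (sirpukar, fizkuak), so the last vowel is not what conditions the rule; the final letter is.
"kegber" ends in -r. The stems ending in -r (palir → paliak, fizkur → fizkuak) drop the final letter and add -ak.
So kegber → kegbeak.

kegbeak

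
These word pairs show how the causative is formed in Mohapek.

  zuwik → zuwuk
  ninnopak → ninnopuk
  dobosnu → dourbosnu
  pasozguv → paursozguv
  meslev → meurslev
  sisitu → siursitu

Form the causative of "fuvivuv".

ninnopak and dobosnu both have 3 vowels yet inflect differently (ninnopuk, dourbosnu), so the number of vowels is not what conditions the rule; the final letter is.
"fuvivuv" ends in -v. The stems ending in -v (pasozguv → paursozguv, meslev → meurslev) insert -ur- after the first vowel.
The other pattern: stems ending in -k change the last vowel to 'u'.
So fuvivuv → fuurvivuv.

fuurvivuv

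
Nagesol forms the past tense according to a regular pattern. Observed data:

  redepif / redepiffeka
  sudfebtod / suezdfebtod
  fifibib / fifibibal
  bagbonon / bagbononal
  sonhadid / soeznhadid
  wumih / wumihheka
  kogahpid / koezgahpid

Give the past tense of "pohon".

"pohon" ends in -n. The one such stem in the data (bagbonon → bagbononal) adds -al, so the same rule applies.
So pohon → pohonal.

pohonal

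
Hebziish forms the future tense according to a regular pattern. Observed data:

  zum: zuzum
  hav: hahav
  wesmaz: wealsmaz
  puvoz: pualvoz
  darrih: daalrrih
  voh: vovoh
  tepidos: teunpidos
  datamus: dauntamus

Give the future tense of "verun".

voh and darrih both end in -h yet inflect differently (vovoh, daalrrih), so the final letter is not what conditions the rule; the number of vowels is.
"verun" has 2 vowels. The stems with 2 vowels (wesmaz → wealsmaz, puvoz → pualvoz, darrih → daalrrih) insert -al- after the first vowel.
The other patterns: stems with 1 vowel repeat the first consonant+vowel as a prefix; stems with 3 vowels insert -un- after the first vowel.
So verun → vealrun.

vealrun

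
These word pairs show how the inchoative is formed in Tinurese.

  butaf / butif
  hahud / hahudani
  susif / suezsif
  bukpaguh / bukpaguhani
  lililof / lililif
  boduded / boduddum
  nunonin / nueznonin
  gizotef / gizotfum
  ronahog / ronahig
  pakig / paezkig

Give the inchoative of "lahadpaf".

lililof and gizotef both end in -f yet inflect differently (lililif, gizotfum), so the final letter is not what conditions the rule; the last vowel is.
"lahadpaf" has last vowel 'a'. The one such stem in the data (butaf → butif) changes the last vowel to 'i' (as do lililof, ronahog), so the same rule applies.
The other patterns: stems whose last vowel is 'e' delete the last vowel and add -um; stems whose last vowel is 'u' add -ani; stems whose last vowel is 'i' insert -ez- after the first vowel.
So lahadpaf → lahadpif.

lahadpif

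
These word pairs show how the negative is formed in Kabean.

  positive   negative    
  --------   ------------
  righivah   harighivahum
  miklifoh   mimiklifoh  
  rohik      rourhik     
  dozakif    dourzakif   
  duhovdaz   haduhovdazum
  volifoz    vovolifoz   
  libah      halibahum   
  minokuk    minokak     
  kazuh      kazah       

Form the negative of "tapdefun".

minokuk and rohik both end in -k yet inflect differently (minokak, rourhik), so the final letter is not what conditions the rule; the last vowel is.
"tapdefun" has last vowel 'u'. The stems whose last vowel is 'u' (minokuk → minokak, kazuh → kazah) change the last vowel to 'a'.
So tapdefun → tapdefan.

tapdefan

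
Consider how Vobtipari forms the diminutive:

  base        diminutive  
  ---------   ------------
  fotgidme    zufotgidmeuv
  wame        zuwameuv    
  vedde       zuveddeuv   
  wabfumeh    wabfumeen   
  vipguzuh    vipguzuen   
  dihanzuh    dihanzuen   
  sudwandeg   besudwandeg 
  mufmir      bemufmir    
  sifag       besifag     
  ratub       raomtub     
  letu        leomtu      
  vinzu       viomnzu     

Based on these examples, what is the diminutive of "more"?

"more" ends in -e. The stems ending in -e (fotgidme → zufotgidmeuv, wame → zuwameuv, vedde → zuveddeuv) add zu- … -uv around the stem.
So more → zumoreuv.

zumoreuv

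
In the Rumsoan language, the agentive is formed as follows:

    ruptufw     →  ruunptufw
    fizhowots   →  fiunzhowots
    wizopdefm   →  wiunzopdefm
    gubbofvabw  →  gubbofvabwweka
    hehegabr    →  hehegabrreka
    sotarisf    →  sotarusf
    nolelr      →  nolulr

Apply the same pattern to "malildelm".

malildulm

ruptufw and gubbofvabw both end in -w yet inflect differently (ruunptufw, gubbofvabwweka), so the final letter is not what conditions the rule; the second-to-last letter is.
"malildelm" has second-to-last letter 'l'. The one such stem in the data (nolelr → nolulr) changes the last vowel to 'u' (as does sotarisf), so the same rule applies.
So malildelm → malildulm.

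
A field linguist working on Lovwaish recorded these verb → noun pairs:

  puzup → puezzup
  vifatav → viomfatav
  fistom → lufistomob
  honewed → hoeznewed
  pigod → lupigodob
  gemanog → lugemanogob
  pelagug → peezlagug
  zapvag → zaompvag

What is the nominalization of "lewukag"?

leomwukag

zapvag and gemanog both end in -g yet inflect differently (zaompvag, lugemanogob), so the final letter is not what conditions the rule; the last vowel is.
"lewukag" has last vowel 'a'. The stems whose last vowel is 'a' (zapvag → zaompvag, vifatav → viomfatav) insert -om- after the first vowel.
The other patterns: stems whose last vowel is 'o' add lu- … -ob around the stem; stems whose last vowel is 'e' or 'u' insert -ez- after the first vowel.
So lewukag → leomwukag.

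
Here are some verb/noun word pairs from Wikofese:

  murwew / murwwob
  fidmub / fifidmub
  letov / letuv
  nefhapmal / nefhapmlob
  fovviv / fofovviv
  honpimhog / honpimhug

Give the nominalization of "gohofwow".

fovviv and letov both end in -v yet inflect differently (fofovviv, letuv), so the final letter is not what conditions the rule; the last vowel is.
"gohofwow" has last vowel 'o'. The stems whose last vowel is 'o' (honpimhog → honpimhug, letov → letuv) change the last vowel to 'u'.
The other patterns: stems whose last vowel is 'i' or 'u' repeat the first consonant+vowel as a prefix; stems whose last vowel is 'a' or 'e' delete the last vowel and add -ob.
So gohofwow → gohofwuw.

gohofwuw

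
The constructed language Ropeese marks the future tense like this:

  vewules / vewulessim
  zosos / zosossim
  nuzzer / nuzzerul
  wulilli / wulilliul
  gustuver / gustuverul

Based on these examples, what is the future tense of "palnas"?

vewules and nuzzer both have last vowel 'e' yet inflect differently (vewulessim, nuzzerul), so the last vowel is not what conditions the rule; the final letter is.
"palnas" ends in -s. The stems ending in -s (vewules → vewulessim, zosos → zosossim) double the final consonant and add -im.
So palnas → palnassim.

palnassim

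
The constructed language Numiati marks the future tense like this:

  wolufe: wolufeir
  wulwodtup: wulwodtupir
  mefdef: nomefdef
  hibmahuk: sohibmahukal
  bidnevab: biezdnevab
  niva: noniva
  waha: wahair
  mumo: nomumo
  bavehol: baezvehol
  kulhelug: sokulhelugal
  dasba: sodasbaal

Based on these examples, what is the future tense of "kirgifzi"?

waha and niva both end in -a yet inflect differently (wahair, noniva), so the final letter is not what conditions the rule; the first letter is.
"kirgifzi" begins with k-. The one such stem in the data (kulhelug → sokulhelugal) adds so- … -al around the stem, so the same rule applies.
The other patterns: stems beginning with w- add -ir; stems beginning with m- or n- add the prefix no-; stems beginning with b- insert -ez- after the first vowel.
So kirgifzi → sokirgifzial.

sokirgifzial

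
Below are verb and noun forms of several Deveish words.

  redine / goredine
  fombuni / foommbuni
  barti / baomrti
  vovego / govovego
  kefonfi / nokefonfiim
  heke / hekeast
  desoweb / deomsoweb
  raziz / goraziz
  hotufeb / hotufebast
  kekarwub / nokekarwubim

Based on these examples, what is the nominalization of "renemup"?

hotufeb and kekarwub both end in -b yet inflect differently (hotufebast, nokekarwubim), so the final letter is not what conditions the rule; the first letter is.
"renemup" begins with r-. The stems beginning with r- (redine → goredine, raziz → goraziz) add the prefix go-.
The other patterns: stems beginning with h- add -ast; stems beginning with k- add no- … -im around the stem; stems beginning with b-, d- or f- insert -om- after the first vowel.
So renemup → gorenemup.

gorenemup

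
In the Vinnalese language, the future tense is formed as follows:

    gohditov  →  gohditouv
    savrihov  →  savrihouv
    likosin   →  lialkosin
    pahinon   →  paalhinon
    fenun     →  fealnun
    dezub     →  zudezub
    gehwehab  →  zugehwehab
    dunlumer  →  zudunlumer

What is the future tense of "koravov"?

savrihov and pahinon both have last vowel 'o' yet inflect differently (savrihouv, paalhinon), so the last vowel is not what conditions the rule; the final letter is.
"koravov" ends in -v. The stems ending in -v (savrihov → savrihouv, gohditov → gohditouv) drop the final letter and add -uv.
So koravov → koravouv.

koravouv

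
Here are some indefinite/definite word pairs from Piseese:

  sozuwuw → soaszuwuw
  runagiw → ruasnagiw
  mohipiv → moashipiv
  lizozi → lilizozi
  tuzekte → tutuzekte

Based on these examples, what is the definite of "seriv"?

"seriv" ends in a consonant. The stems ending in a consonant (sozuwuw → soaszuwuw, runagiw → ruasnagiw, mohipiv → moashipiv) insert -as- after the first vowel.
The other pattern: stems ending in a vowel repeat the first consonant+vowel as a prefix.
So seriv → seasriv.

seasriv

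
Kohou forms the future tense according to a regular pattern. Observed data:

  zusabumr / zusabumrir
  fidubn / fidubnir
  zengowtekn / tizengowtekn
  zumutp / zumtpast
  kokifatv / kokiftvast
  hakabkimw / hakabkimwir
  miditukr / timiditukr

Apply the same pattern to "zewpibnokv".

tizewpibnokv

"zewpibnokv" has second-to-last letter 'k'. The stems whose second-to-last letter is 'k' (miditukr → timiditukr, zengowtekn → tizengowtekn) add the prefix ti-.
So zewpibnokv → tizewpibnokv.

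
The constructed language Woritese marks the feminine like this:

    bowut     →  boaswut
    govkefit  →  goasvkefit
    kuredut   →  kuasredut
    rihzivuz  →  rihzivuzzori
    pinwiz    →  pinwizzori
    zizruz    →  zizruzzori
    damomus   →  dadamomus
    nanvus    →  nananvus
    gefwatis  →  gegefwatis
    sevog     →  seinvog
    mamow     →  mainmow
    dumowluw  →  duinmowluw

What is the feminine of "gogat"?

bowut and rihzivuz both have last vowel 'u' yet inflect differently (boaswut, rihzivuzzori), so the last vowel is not what conditions the rule; the final letter is.
"gogat" ends in -t. The stems ending in -t (bowut → boaswut, govkefit → goasvkefit, kuredut → kuasredut) insert -as- after the first vowel.
The other patterns: stems ending in -z double the final consonant and add -ori; stems ending in -s repeat the first consonant+vowel as a prefix; stems ending in -g or -w insert -in- after the first vowel.
So gogat → goasgat.

goasgat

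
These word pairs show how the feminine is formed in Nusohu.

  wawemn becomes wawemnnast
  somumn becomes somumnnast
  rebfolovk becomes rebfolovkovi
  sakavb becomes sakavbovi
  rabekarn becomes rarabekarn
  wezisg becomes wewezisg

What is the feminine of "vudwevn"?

vudwevnovi

"vudwevn" has second-to-last letter 'v'. The stems whose second-to-last letter is 'v' (rebfolovk → rebfolovkovi, sakavb → sakavbovi) add -ovi.
The other patterns: stems whose second-to-last letter is 'm' double the final consonant and add -ast; stems whose second-to-last letter is 'r' or 's' repeat the first consonant+vowel as a prefix.
So vudwevn → vudwevnovi.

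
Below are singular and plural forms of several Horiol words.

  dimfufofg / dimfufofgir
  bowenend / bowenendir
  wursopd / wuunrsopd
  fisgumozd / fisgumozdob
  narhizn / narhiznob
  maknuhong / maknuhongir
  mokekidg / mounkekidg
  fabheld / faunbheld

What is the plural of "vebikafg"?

vebikafgir

bowenend and fisgumozd both end in -d yet inflect differently (bowenendir, fisgumozdob), so the final letter is not what conditions the rule; the second-to-last letter is.
"vebikafg" has second-to-last letter 'f'. The one such stem in the data (dimfufofg → dimfufofgir) adds -ir, so the same rule applies.
The other patterns: stems whose second-to-last letter is 'z' add -ob; stems whose second-to-last letter is 'd', 'l' or 'p' insert -un- after the first vowel.
So vebikafg → vebikafgir.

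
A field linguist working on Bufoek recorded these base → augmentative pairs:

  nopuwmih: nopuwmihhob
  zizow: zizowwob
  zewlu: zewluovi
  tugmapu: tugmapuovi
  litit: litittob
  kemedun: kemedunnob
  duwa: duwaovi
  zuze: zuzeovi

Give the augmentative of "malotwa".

malotwaovi

kemedun and zewlu both have last vowel 'u' yet inflect differently (kemedunnob, zewluovi), so the last vowel is not what conditions the rule; whether the stem ends in a vowel or a consonant is.
"malotwa" ends in a vowel. The stems ending in a vowel (zewlu → zewluovi, tugmapu → tugmapuovi, duwa → duwaovi) add -ovi.
So malotwa → malotwaovi.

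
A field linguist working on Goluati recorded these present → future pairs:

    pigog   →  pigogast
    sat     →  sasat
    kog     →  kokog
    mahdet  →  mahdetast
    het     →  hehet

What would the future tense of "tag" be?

tatag

mahdet and sat both end in -t yet inflect differently (mahdetast, sasat), so the final letter is not what conditions the rule; the number of vowels is.
"tag" has 1 vowel. The stems with 1 vowel (sat → sasat, het → hehet, kog → kokog) repeat the first consonant+vowel as a prefix.
So tag → tatag.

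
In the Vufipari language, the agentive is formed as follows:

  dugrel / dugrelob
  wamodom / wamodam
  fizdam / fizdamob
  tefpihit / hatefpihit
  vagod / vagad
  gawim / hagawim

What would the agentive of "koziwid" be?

hakoziwid

"koziwid" has last vowel 'i'. The stems whose last vowel is 'i' (tefpihit → hatefpihit, gawim → hagawim) add the prefix ha-.
The other patterns: stems whose last vowel is 'o' change the last vowel to 'a'; stems whose last vowel is 'a' or 'e' add -ob.
So koziwid → hakoziwid.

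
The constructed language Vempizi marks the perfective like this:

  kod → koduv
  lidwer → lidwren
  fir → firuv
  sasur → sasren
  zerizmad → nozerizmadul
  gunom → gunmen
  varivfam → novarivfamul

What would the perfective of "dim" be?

"dim" has 1 vowel. The stems with 1 vowel (fir → firuv, kod → koduv) add -uv.
The other patterns: stems with 2 vowels delete the last vowel and add -en; stems with 3 vowels add no- … -ul around the stem.
So dim → dimuv.

dimuv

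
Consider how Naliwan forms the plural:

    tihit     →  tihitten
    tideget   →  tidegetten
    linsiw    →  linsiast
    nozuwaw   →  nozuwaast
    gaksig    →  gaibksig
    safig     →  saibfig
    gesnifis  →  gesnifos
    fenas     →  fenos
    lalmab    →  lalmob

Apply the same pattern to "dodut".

dodutten

tihit and linsiw both have last vowel 'i' yet inflect differently (tihitten, linsiast), so the last vowel is not what conditions the rule; the final letter is.
"dodut" ends in -t. The stems ending in -t (tihit → tihitten, tideget → tidegetten) double the final consonant and add -en.
The other patterns: stems ending in -w drop the final letter and add -ast; stems ending in -g insert -ib- after the first vowel; stems ending in -b or -s change the last vowel to 'o'.
So dodut → dodutten.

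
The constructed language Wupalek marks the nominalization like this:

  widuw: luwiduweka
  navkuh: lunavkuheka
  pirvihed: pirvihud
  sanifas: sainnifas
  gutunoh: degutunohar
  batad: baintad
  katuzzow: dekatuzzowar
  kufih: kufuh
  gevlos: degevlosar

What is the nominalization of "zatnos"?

pirvihed and batad both end in -d yet inflect differently (pirvihud, baintad), so the final letter is not what conditions the rule; the last vowel is.
"zatnos" has last vowel 'o'. The stems whose last vowel is 'o' (katuzzow → dekatuzzowar, gevlos → degevlosar, gutunoh → degutunohar) add de- … -ar around the stem.
So zatnos → dezatnosar.

dezatnosar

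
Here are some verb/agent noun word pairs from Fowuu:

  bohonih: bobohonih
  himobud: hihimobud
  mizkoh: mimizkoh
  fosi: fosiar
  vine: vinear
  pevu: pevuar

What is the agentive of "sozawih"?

bohonih and fosi both have last vowel 'i' yet inflect differently (bobohonih, fosiar), so the last vowel is not what conditions the rule; whether the stem ends in a vowel or a consonant is.
"sozawih" ends in a consonant. The stems ending in a consonant (bohonih → bobohonih, himobud → hihimobud, mizkoh → mimizkoh) repeat the first consonant+vowel as a prefix.
So sozawih → sosozawih.

sosozawih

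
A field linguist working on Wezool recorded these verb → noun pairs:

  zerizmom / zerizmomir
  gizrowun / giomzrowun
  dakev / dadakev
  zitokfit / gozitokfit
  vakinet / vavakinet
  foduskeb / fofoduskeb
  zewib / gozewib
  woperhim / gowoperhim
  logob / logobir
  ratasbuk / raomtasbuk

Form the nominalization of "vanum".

vaomnum

logob and zewib both end in -b yet inflect differently (logobir, gozewib), so the final letter is not what conditions the rule; the last vowel is.
"vanum" has last vowel 'u'. The stems whose last vowel is 'u' (gizrowun → giomzrowun, ratasbuk → raomtasbuk) insert -om- after the first vowel.
So vanum → vaomnum.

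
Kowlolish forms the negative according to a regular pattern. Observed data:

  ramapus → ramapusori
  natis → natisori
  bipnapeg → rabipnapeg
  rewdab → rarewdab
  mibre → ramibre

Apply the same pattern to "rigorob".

"rigorob" ends in -b. The one such stem in the data (rewdab → rarewdab) adds the prefix ra-, so the same rule applies.
The other pattern: stems ending in -s add -ori.
So rigorob → rarigorob.

rarigorob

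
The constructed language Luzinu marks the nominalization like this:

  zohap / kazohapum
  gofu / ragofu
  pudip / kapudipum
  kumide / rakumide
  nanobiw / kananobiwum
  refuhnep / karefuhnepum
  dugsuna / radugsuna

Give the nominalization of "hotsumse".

"hotsumse" ends in a vowel. The stems ending in a vowel (gofu → ragofu, dugsuna → radugsuna, kumide → rakumide) add the prefix ra-.
The other pattern: stems ending in a consonant add ka- … -um around the stem.
So hotsumse → rahotsumse.

rahotsumse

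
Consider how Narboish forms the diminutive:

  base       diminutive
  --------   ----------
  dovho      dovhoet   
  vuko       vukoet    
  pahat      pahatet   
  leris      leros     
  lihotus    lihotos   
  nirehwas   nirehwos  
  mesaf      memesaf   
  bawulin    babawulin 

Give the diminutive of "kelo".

keloet

pahat and nirehwas both have last vowel 'a' yet inflect differently (pahatet, nirehwos), so the last vowel is not what conditions the rule; the final letter is.
"kelo" ends in -o. The stems ending in -o (dovho → dovhoet, vuko → vukoet) add -et.
The other patterns: stems ending in -s change the last vowel to 'o'; stems ending in -f or -n repeat the first consonant+vowel as a prefix.
So kelo → keloet.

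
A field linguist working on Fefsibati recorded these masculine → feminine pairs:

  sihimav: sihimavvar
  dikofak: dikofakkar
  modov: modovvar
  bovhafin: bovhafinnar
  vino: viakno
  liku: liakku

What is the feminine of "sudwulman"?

sudwulmannar

modov and vino both have last vowel 'o' yet inflect differently (modovvar, viakno), so the last vowel is not what conditions the rule; whether the stem ends in a vowel or a consonant is.
"sudwulman" ends in a consonant. The stems ending in a consonant (sihimav → sihimavvar, dikofak → dikofakkar, modov → modovvar) double the final consonant and add -ar.
The other pattern: stems ending in a vowel insert -ak- after the first vowel.
So sudwulman → sudwulmannar.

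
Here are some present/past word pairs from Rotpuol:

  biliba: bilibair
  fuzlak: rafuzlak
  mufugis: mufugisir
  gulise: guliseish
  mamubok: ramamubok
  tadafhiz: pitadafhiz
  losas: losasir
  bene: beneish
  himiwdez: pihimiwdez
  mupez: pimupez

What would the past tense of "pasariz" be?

pipasariz

"pasariz" ends in -z. The stems ending in -z (tadafhiz → pitadafhiz, mupez → pimupez, himiwdez → pihimiwdez) add the prefix pi-.
The other patterns: stems ending in -e add -ish; stems ending in -k add the prefix ra-; stems ending in -a or -s add -ir.
So pasariz → pipasariz.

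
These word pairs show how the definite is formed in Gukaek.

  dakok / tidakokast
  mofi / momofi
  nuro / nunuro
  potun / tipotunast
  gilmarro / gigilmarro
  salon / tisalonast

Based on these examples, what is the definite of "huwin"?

tihuwinast

salon and gilmarro both have last vowel 'o' yet inflect differently (tisalonast, gigilmarro), so the last vowel is not what conditions the rule; whether the stem ends in a vowel or a consonant is.
"huwin" ends in a consonant. The stems ending in a consonant (salon → tisalonast, dakok → tidakokast, potun → tipotunast) add ti- … -ast around the stem.
The other pattern: stems ending in a vowel repeat the first consonant+vowel as a prefix.
So huwin → tihuwinast.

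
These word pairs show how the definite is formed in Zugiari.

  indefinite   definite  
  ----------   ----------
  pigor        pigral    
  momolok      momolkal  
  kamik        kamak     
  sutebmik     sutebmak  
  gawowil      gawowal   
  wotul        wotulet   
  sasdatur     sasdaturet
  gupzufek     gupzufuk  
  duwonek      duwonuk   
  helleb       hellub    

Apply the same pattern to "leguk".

momolok and kamik both end in -k yet inflect differently (momolkal, kamak), so the final letter is not what conditions the rule; the last vowel is.
"leguk" has last vowel 'u'. The stems whose last vowel is 'u' (wotul → wotulet, sasdatur → sasdaturet) add -et.
The other patterns: stems whose last vowel is 'o' delete the last vowel and add -al; stems whose last vowel is 'i' change the last vowel to 'a'; stems whose last vowel is 'e' change the last vowel to 'u'.
So leguk → leguket.

leguket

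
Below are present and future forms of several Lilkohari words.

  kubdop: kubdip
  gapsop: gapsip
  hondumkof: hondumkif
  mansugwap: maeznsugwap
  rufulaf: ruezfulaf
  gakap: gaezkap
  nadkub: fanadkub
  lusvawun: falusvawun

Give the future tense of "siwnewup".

fasiwnewup

kubdop and mansugwap both end in -p yet inflect differently (kubdip, maeznsugwap), so the final letter is not what conditions the rule; the last vowel is.
"siwnewup" has last vowel 'u'. The stems whose last vowel is 'u' (nadkub → fanadkub, lusvawun → falusvawun) add the prefix fa-.
The other patterns: stems whose last vowel is 'o' change the last vowel to 'i'; stems whose last vowel is 'a' insert -ez- after the first vowel.
So siwnewup → fasiwnewup.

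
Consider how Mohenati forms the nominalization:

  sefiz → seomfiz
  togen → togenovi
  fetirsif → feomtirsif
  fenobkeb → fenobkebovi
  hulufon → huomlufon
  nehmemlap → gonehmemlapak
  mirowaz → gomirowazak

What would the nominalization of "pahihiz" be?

"pahihiz" has last vowel 'i'. The stems whose last vowel is 'i' (sefiz → seomfiz, fetirsif → feomtirsif) insert -om- after the first vowel.
The other patterns: stems whose last vowel is 'a' add go- … -ak around the stem; stems whose last vowel is 'e' add -ovi.
So pahihiz → paomhihiz.

paomhihiz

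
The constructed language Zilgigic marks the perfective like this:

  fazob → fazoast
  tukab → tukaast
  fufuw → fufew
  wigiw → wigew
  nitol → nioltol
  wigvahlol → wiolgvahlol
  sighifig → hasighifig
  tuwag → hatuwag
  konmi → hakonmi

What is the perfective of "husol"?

fazob and nitol both have last vowel 'o' yet inflect differently (fazoast, nioltol), so the last vowel is not what conditions the rule; the final letter is.
"husol" ends in -l. The stems ending in -l (nitol → nioltol, wigvahlol → wiolgvahlol) insert -ol- after the first vowel.
The other patterns: stems ending in -b drop the final letter and add -ast; stems ending in -w change the last vowel to 'e'; stems ending in -g or -i add the prefix ha-.
So husol → huolsol.

huolsol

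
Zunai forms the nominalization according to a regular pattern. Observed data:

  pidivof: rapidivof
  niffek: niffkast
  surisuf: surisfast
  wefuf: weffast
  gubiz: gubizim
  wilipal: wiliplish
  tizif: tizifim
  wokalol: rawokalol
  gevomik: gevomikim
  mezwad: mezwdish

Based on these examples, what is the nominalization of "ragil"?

"ragil" has last vowel 'i'. The stems whose last vowel is 'i' (tizif → tizifim, gevomik → gevomikim, gubiz → gubizim) add -im.
The other patterns: stems whose last vowel is 'e' or 'u' delete the last vowel and add -ast; stems whose last vowel is 'o' add the prefix ra-; stems whose last vowel is 'a' delete the last vowel and add -ish.
So ragil → ragilim.

ragilim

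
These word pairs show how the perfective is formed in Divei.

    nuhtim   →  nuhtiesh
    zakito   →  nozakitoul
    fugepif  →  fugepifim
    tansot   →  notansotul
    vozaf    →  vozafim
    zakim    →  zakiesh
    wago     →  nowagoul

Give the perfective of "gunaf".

gunafim

"gunaf" ends in -f. The stems ending in -f (vozaf → vozafim, fugepif → fugepifim) add -im.
The other patterns: stems ending in -m drop the final letter and add -esh; stems ending in -o or -t add no- … -ul around the stem.
So gunaf → gunafim.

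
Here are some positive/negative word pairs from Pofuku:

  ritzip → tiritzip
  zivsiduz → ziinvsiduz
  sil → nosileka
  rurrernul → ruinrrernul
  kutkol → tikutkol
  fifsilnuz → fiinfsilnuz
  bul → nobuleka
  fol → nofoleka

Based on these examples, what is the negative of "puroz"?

tipuroz

"puroz" has 2 vowels. The stems with 2 vowels (kutkol → tikutkol, ritzip → tiritzip) add the prefix ti-.
So puroz → tipuroz.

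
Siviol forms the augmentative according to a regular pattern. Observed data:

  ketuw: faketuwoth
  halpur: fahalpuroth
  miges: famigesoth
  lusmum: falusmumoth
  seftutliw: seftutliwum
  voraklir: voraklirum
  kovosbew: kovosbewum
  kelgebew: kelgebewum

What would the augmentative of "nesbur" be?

fanesburoth

ketuw and seftutliw both end in -w yet inflect differently (faketuwoth, seftutliwum), so the final letter is not what conditions the rule; the number of vowels is.
"nesbur" has 2 vowels. The stems with 2 vowels (ketuw → faketuwoth, halpur → fahalpuroth, miges → famigesoth) add fa- … -oth around the stem.
So nesbur → fanesburoth.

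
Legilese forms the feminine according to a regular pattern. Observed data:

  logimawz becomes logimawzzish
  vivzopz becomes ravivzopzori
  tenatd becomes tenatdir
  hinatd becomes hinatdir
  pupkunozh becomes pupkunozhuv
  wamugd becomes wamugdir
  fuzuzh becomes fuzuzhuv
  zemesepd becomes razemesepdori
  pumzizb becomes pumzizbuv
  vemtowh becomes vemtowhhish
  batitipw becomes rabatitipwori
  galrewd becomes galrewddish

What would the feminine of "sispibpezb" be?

sispibpezbuv

"sispibpezb" has second-to-last letter 'z'. The stems whose second-to-last letter is 'z' (pumzizb → pumzizbuv, pupkunozh → pupkunozhuv, fuzuzh → fuzuzhuv) add -uv.
So sispibpezb → sispibpezbuv.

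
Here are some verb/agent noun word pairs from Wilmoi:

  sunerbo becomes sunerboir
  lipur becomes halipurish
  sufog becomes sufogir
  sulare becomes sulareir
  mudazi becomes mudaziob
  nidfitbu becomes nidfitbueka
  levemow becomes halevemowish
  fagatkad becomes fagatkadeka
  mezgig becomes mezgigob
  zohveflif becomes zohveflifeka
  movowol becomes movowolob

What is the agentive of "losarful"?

"losarful" begins with l-. The stems beginning with l- (lipur → halipurish, levemow → halevemowish) add ha- … -ish around the stem.
The other patterns: stems beginning with m- add -ob; stems beginning with s- add -ir; stems beginning with f-, n- or z- add -eka.
So losarful → halosarfulish.

halosarfulish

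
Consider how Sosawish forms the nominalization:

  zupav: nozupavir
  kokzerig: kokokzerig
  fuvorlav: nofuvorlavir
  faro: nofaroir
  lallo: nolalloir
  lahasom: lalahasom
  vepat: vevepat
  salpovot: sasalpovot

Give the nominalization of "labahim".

lallo and salpovot both have last vowel 'o' yet inflect differently (nolalloir, sasalpovot), so the last vowel is not what conditions the rule; the final letter is.
"labahim" ends in -m. The one such stem in the data (lahasom → lalahasom) repeats the first consonant+vowel as a prefix (as do salpovot, vepat), so the same rule applies.
So labahim → lalabahim.

lalabahim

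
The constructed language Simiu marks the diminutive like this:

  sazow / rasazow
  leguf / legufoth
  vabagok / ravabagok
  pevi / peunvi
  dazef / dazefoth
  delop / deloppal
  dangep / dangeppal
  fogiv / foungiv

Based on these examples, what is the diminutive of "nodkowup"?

vabagok and delop both have last vowel 'o' yet inflect differently (ravabagok, deloppal), so the last vowel is not what conditions the rule; the final letter is.
"nodkowup" ends in -p. The stems ending in -p (dangep → dangeppal, delop → deloppal) double the final consonant and add -al.
So nodkowup → nodkowuppal.

nodkowuppal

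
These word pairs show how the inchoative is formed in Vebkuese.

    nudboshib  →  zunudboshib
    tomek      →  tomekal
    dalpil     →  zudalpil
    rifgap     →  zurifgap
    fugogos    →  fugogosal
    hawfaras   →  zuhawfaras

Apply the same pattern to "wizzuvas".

hawfaras and fugogos both end in -s yet inflect differently (zuhawfaras, fugogosal), so the final letter is not what conditions the rule; the last vowel is.
"wizzuvas" has last vowel 'a'. The stems whose last vowel is 'a' (rifgap → zurifgap, hawfaras → zuhawfaras) add the prefix zu-.
The other pattern: stems whose last vowel is 'e' or 'o' add -al.
So wizzuvas → zuwizzuvas.

zuwizzuvas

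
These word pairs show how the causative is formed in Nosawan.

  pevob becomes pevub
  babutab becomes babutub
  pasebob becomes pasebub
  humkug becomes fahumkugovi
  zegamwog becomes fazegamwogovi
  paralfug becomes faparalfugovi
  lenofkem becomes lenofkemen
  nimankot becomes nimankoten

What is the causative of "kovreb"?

pevob and zegamwog both have last vowel 'o' yet inflect differently (pevub, fazegamwogovi), so the last vowel is not what conditions the rule; the final letter is.
"kovreb" ends in -b. The stems ending in -b (pevob → pevub, babutab → babutub, pasebob → pasebub) change the last vowel to 'u'.
So kovreb → kovrub.

kovrub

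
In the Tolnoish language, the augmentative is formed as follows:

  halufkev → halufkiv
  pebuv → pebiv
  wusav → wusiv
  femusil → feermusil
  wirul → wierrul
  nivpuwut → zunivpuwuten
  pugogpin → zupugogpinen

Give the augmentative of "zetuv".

pebuv and wirul both have last vowel 'u' yet inflect differently (pebiv, wierrul), so the last vowel is not what conditions the rule; the final letter is.
"zetuv" ends in -v. The stems ending in -v (halufkev → halufkiv, pebuv → pebiv, wusav → wusiv) change the last vowel to 'i'.
So zetuv → zetiv.

zetiv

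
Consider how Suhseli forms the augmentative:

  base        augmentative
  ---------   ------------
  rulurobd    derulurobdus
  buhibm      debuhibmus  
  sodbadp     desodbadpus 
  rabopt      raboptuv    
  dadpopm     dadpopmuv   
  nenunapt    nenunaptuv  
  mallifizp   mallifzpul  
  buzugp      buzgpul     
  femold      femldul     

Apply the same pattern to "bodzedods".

debodzedodsus

buhibm and dadpopm both end in -m yet inflect differently (debuhibmus, dadpopmuv), so the final letter is not what conditions the rule; the second-to-last letter is.
"bodzedods" has second-to-last letter 'd'. The one such stem in the data (sodbadp → desodbadpus) adds de- … -us around the stem, so the same rule applies.
The other patterns: stems whose second-to-last letter is 'p' add -uv; stems whose second-to-last letter is 'g', 'l' or 'z' delete the last vowel and add -ul.
So bodzedods → debodzedodsus.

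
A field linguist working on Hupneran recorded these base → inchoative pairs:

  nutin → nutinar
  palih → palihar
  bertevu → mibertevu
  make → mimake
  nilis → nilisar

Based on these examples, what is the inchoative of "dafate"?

"dafate" ends in a vowel. The stems ending in a vowel (bertevu → mibertevu, make → mimake) add the prefix mi-.
So dafate → midafate.

midafate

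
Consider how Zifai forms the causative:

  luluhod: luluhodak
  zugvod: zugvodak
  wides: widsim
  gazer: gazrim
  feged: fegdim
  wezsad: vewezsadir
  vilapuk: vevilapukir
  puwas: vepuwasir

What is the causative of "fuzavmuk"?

vefuzavmukir

luluhod and feged both end in -d yet inflect differently (luluhodak, fegdim), so the final letter is not what conditions the rule; the last vowel is.
"fuzavmuk" has last vowel 'u'. The one such stem in the data (vilapuk → vevilapukir) adds ve- … -ir around the stem, so the same rule applies.
So fuzavmuk → vefuzavmukir.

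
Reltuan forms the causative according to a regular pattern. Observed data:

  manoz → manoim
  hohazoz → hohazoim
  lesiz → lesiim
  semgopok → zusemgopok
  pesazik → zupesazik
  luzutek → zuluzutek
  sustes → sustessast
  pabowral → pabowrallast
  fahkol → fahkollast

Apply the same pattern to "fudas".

"fudas" ends in -s. The one such stem in the data (sustes → sustessast) doubles the final consonant and adds -ast (as do pabowral, fahkol), so the same rule applies.
So fudas → fudassast.

fudassast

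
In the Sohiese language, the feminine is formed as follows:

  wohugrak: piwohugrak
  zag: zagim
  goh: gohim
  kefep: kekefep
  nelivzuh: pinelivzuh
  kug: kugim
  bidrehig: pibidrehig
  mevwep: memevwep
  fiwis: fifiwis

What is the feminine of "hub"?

goh and nelivzuh both end in -h yet inflect differently (gohim, pinelivzuh), so the final letter is not what conditions the rule; the number of vowels is.
"hub" has 1 vowel. The stems with 1 vowel (kug → kugim, goh → gohim, zag → zagim) add -im.
The other patterns: stems with 2 vowels repeat the first consonant+vowel as a prefix; stems with 3 vowels add the prefix pi-.
So hub → hubim.

hubim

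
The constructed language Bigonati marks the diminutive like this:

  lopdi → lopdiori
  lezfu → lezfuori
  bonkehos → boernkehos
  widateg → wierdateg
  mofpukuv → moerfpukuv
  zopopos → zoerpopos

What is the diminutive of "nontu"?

nontuori

lezfu and mofpukuv both have last vowel 'u' yet inflect differently (lezfuori, moerfpukuv), so the last vowel is not what conditions the rule; whether the stem ends in a vowel or a consonant is.
"nontu" ends in a vowel. The stems ending in a vowel (lopdi → lopdiori, lezfu → lezfuori) add -ori.
The other pattern: stems ending in a consonant insert -er- after the first vowel.
So nontu → nontuori.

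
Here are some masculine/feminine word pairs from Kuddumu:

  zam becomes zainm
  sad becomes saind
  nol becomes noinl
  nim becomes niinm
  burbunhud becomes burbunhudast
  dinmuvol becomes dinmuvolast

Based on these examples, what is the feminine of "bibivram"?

bibivramast

sad and burbunhud both end in -d yet inflect differently (saind, burbunhudast), so the final letter is not what conditions the rule; the number of vowels is.
"bibivram" has 3 vowels. The stems with 3 vowels (burbunhud → burbunhudast, dinmuvol → dinmuvolast) add -ast.
So bibivram → bibivramast.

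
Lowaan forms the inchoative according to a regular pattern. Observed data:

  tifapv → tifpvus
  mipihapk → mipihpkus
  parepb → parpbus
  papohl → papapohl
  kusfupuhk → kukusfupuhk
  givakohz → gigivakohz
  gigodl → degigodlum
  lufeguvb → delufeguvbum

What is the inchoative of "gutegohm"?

mipihapk and kusfupuhk both end in -k yet inflect differently (mipihpkus, kukusfupuhk), so the final letter is not what conditions the rule; the second-to-last letter is.
"gutegohm" has second-to-last letter 'h'. The stems whose second-to-last letter is 'h' (papohl → papapohl, kusfupuhk → kukusfupuhk, givakohz → gigivakohz) repeat the first consonant+vowel as a prefix.
The other patterns: stems whose second-to-last letter is 'p' delete the last vowel and add -us; stems whose second-to-last letter is 'd' or 'v' add de- … -um around the stem.
So gutegohm → gugutegohm.

gugutegohm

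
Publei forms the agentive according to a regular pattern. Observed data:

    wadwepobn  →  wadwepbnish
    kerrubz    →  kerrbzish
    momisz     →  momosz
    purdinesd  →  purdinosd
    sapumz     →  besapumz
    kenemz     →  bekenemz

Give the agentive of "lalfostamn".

belalfostamn

kerrubz and momisz both end in -z yet inflect differently (kerrbzish, momosz), so the final letter is not what conditions the rule; the second-to-last letter is.
"lalfostamn" has second-to-last letter 'm'. The stems whose second-to-last letter is 'm' (sapumz → besapumz, kenemz → bekenemz) add the prefix be-.
The other patterns: stems whose second-to-last letter is 'b' delete the last vowel and add -ish; stems whose second-to-last letter is 's' change the last vowel to 'o'.
So lalfostamn → belalfostamn.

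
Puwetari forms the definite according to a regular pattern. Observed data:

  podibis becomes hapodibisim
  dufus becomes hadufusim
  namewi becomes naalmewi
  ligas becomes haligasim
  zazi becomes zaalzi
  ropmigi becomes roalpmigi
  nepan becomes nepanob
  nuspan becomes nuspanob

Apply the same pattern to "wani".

waalni

namewi and podibis both have last vowel 'i' yet inflect differently (naalmewi, hapodibisim), so the last vowel is not what conditions the rule; the final letter is.
"wani" ends in -i. The stems ending in -i (namewi → naalmewi, ropmigi → roalpmigi, zazi → zaalzi) insert -al- after the first vowel.
The other patterns: stems ending in -s add ha- … -im around the stem; stems ending in -n add -ob.
So wani → waalni.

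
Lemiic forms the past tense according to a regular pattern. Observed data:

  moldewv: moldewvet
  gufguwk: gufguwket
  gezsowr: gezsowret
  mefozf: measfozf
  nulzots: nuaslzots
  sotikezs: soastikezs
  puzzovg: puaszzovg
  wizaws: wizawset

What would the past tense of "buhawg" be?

"buhawg" has second-to-last letter 'w'. The stems whose second-to-last letter is 'w' (moldewv → moldewvet, wizaws → wizawset, gezsowr → gezsowret) add -et.
So buhawg → buhawget.

buhawget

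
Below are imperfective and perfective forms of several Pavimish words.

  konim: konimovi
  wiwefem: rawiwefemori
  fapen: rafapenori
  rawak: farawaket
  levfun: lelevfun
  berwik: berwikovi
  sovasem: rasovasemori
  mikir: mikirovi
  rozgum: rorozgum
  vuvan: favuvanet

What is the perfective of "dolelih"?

dolelihovi

konim and sovasem both end in -m yet inflect differently (konimovi, rasovasemori), so the final letter is not what conditions the rule; the last vowel is.
"dolelih" has last vowel 'i'. The stems whose last vowel is 'i' (berwik → berwikovi, konim → konimovi, mikir → mikirovi) add -ovi.
So dolelih → dolelihovi.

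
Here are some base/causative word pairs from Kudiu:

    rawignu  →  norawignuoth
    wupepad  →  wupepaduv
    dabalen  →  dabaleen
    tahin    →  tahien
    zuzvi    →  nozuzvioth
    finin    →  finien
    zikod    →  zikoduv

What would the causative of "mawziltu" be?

nomawziltuoth

"mawziltu" ends in -u. The one such stem in the data (rawignu → norawignuoth) adds no- … -oth around the stem, so the same rule applies.
So mawziltu → nomawziltuoth.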